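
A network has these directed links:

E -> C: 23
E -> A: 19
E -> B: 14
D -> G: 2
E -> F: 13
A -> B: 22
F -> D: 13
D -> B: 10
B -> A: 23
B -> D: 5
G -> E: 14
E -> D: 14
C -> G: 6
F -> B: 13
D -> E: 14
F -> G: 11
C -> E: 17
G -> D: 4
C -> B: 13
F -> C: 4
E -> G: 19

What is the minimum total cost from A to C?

Enumerating some paths:
A–B–D–G–E–F–C: 22+5+2+14+13+4 = 60
A–B–D–E–F–C: 22+5+14+13+4 = 58
A–B–D–E–C: 22+5+14+23 = 64
Cheapest is A–B–D–E–F–C at 58.

58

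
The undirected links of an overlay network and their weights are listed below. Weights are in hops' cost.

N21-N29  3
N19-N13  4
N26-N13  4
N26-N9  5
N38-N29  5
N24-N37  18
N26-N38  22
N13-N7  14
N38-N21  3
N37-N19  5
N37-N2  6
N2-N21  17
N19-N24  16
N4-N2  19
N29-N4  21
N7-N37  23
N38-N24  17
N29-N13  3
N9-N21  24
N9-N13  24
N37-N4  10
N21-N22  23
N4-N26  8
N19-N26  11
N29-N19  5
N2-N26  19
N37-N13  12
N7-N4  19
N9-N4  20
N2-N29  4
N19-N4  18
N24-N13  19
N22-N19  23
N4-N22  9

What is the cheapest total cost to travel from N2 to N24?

24 hops' cost

Candidate routes:
N2 - N29 - N19 - N24: 4+5+16 = 25
N2 - N37 - N24: 6+18 = 24
N2 - N29 - N38 - N24: 4+5+17 = 26
The minimum is 24 hops' cost via N2 - N37 - N24.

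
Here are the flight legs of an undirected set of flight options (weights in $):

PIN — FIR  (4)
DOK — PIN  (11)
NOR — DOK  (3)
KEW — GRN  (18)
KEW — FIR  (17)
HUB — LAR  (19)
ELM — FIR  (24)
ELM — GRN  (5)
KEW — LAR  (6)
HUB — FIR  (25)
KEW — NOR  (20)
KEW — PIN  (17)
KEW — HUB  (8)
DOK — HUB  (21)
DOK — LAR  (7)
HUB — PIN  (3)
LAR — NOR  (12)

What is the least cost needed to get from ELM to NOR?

Shortest distances from ELM:
ELM: 0
GRN: 5  (via ELM)
KEW: 23  (via GRN)
FIR: 24  (via ELM)
PIN: 28  (via FIR)
LAR: 29  (via KEW)
HUB: 31  (via KEW)
DOK: 36  (via LAR)
NOR: 39  (via DOK)
Shortest route: ELM → GRN → KEW → LAR → DOK → NOR = $39.

$39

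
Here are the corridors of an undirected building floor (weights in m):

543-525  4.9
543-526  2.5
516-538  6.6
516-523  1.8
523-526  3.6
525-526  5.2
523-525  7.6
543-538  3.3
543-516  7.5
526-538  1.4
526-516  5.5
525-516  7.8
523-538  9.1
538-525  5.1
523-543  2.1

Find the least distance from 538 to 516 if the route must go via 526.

6.8 m

Best 538 to 526: 538 → 526 costing 1.4
Shortest 526→516: 526 → 523 → 516 = 5.4
Total via 526: 1.4 + 5.4 = 6.8 m.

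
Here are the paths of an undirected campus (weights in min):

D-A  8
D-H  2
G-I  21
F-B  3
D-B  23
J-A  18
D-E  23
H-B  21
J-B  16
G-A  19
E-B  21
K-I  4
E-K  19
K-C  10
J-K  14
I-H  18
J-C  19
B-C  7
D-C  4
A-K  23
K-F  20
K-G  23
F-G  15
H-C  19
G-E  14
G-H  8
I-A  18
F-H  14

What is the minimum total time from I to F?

24 min

Running Dijkstra from I:
I: 0
K: 4  (via I)
C: 14  (via K)
A: 18  (via I)
D: 18  (via C)
H: 18  (via I)
J: 18  (via K)
B: 21  (via C)
G: 21  (via I)
E: 23  (via K)
F: 24  (via K)
Shortest route: I–K–F = 24 min.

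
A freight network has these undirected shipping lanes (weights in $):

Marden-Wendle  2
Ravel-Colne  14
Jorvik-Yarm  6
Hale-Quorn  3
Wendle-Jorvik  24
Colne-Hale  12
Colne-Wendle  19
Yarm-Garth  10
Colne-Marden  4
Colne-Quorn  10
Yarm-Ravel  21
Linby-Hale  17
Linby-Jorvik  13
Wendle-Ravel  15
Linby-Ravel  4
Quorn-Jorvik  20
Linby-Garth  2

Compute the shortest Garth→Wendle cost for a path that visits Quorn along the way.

$38

Best Garth to Quorn: Garth–Linby–Hale–Quorn costing 22
Shortest Quorn→Wendle: Quorn–Colne–Marden–Wendle = 16
Total via Quorn: 22 + 16 = $38.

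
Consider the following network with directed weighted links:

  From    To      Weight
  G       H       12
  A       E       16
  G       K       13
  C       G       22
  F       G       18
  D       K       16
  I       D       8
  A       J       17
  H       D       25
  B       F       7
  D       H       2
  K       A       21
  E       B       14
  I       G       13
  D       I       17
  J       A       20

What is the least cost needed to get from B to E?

Enumerating some paths:
B → F → G → H → D → K → A → E: 7+18+12+25+16+21+16 = 115
B → F → G → K → A → E: 7+18+13+21+16 = 75
Cheapest is B → F → G → K → A → E at 75.

75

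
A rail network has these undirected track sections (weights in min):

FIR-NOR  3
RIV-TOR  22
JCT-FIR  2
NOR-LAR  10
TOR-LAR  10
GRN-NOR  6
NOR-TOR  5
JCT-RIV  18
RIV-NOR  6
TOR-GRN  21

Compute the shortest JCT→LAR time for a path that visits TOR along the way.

20 min

Shortest JCT→TOR: JCT → FIR → NOR → TOR = 10
Shortest TOR→LAR: TOR → LAR = 10
Total via TOR: 10 + 10 = 20 min.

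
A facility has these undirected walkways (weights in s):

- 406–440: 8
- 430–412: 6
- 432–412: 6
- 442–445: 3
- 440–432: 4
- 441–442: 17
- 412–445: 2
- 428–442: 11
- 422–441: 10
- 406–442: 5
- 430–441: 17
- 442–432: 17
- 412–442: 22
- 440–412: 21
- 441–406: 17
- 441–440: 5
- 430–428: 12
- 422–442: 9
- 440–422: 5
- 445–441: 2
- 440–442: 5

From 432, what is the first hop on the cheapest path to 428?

Candidate routes:
432 - 440 - 442 - 428: 4+5+11 = 20
432 - 412 - 430 - 428: 6+6+12 = 24
432 - 412 - 445 - 442 - 428: 6+2+3+11 = 22
Cheapest is 432 - 440 - 442 - 428 at 20 s.
So from 432 the first move is to 440.

440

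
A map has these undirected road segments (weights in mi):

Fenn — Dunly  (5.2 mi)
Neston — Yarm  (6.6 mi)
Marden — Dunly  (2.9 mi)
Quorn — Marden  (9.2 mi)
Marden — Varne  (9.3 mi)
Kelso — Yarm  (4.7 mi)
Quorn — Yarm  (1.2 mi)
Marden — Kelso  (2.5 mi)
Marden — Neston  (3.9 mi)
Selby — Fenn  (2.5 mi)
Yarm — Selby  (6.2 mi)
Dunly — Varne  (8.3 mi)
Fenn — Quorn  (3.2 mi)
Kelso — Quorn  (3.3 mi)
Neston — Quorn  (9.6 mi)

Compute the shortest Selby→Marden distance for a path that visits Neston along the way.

Shortest Selby→Neston: Selby → Yarm → Neston = 12.8
Shortest Neston→Marden: Neston → Marden = 3.9
Total via Neston: 12.8 + 3.9 = 16.7 mi.

16.7 mi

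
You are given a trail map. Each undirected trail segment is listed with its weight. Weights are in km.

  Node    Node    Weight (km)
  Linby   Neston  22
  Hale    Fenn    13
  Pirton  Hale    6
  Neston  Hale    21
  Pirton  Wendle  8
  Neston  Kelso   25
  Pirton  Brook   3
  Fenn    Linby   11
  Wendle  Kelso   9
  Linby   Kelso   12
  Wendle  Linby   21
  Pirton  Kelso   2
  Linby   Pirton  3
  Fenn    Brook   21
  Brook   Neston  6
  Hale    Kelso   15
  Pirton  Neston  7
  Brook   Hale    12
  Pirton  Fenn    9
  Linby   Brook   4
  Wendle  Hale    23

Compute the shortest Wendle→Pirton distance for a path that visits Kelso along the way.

11 km

Best Wendle to Kelso: Wendle–Kelso costing 9
Best Kelso to Pirton: Kelso–Pirton costing 2
Total via Kelso: 9 + 2 = 11 km.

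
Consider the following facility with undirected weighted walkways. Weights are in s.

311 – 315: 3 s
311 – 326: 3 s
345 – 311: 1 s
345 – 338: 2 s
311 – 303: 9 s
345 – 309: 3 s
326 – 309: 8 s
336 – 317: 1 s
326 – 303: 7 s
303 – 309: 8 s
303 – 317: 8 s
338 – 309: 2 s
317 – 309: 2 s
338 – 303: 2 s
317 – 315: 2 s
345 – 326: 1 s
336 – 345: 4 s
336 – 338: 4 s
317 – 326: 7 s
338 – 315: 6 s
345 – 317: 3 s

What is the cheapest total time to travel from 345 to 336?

Enumerating some paths:
345 → 336: 4 = 4
345 → 309 → 317 → 336: 3+2+1 = 6
345 → 338 → 336: 2+4 = 6
The minimum is 4 s via 345 → 336.

4 s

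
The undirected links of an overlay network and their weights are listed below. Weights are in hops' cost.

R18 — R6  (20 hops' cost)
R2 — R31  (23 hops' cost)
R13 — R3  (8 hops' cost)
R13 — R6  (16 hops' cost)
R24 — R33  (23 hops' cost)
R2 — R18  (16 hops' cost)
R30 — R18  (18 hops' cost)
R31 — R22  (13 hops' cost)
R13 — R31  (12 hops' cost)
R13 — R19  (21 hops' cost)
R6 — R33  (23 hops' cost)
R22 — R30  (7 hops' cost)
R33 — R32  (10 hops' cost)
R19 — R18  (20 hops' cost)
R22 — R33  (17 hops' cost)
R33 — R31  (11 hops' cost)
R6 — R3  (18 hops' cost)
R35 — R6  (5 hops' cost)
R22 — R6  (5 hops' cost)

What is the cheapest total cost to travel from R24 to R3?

Enumerating some paths:
R24–R33–R6–R3: 23+23+18 = 64
R24–R33–R31–R13–R3: 23+11+12+8 = 54
R24–R33–R22–R6–R3: 23+17+5+18 = 63
The minimum is 54 hops' cost via R24–R33–R31–R13–R3.

54 hops' cost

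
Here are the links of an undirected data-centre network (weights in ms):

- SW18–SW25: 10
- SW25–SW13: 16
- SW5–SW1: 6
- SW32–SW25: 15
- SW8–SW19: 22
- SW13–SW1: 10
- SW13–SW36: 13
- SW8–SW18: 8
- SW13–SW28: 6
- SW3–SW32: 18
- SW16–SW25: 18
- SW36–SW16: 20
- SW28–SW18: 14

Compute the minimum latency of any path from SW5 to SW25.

32 ms

Shortest distances from SW5:
SW5: 0
SW1: 6  (via SW5)
SW13: 16  (via SW1)
SW28: 22  (via SW13)
SW36: 29  (via SW13)
SW25: 32  (via SW13)
Shortest route: SW5 → SW1 → SW13 → SW25 = 32 ms.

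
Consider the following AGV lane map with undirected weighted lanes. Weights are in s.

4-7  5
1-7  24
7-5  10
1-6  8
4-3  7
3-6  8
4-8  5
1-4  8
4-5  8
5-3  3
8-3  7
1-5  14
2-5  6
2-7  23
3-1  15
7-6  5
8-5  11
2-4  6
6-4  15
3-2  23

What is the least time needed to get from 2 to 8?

Settle nodes by increasing distance from 2:
2: 0
4: 6  (via 2)
5: 6  (via 2)
3: 9  (via 5)
7: 11  (via 4)
8: 11  (via 4)
Shortest route: 2–4–8 = 11 s.

11 s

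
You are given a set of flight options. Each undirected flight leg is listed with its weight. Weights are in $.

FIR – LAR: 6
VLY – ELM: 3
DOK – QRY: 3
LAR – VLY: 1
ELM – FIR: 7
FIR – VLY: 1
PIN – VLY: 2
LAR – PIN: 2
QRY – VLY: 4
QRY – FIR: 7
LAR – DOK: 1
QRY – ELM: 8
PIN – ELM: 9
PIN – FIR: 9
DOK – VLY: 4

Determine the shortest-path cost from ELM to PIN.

Compare a few routes:
ELM–VLY–LAR–PIN: 3+1+2 = 6
ELM–VLY–PIN: 3+2 = 5
Cheapest is ELM–VLY–PIN at $5.

$5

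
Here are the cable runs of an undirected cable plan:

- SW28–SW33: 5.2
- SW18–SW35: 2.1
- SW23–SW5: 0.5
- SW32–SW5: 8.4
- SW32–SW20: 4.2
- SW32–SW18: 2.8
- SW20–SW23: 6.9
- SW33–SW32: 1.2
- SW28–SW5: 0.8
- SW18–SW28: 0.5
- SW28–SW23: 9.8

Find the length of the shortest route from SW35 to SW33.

6.1

Settle nodes by increasing distance from SW35:
SW35: 0
SW18: 2.1  (via SW35)
SW28: 2.6  (via SW18)
SW5: 3.4  (via SW28)
SW23: 3.9  (via SW5)
SW32: 4.9  (via SW18)
SW33: 6.1  (via SW32)
Shortest route: SW35–SW18–SW32–SW33 = 6.1.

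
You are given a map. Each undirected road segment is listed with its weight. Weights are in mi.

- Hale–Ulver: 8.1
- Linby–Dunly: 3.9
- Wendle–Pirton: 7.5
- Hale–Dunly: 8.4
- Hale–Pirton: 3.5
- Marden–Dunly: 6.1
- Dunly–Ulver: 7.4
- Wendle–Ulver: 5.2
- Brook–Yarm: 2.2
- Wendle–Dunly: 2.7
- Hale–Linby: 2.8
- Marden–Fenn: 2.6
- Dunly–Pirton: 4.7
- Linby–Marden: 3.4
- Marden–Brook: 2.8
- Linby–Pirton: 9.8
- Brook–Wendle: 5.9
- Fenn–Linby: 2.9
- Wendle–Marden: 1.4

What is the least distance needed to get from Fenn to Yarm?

Settle nodes by increasing distance from Fenn:
Fenn: 0
Marden: 2.6  (via Fenn)
Linby: 2.9  (via Fenn)
Wendle: 4  (via Marden)
Brook: 5.4  (via Marden)
Hale: 5.7  (via Linby)
Dunly: 6.7  (via Wendle)
Yarm: 7.6  (via Brook)
Shortest route: Fenn–Marden–Brook–Yarm = 7.6 mi.

7.6 mi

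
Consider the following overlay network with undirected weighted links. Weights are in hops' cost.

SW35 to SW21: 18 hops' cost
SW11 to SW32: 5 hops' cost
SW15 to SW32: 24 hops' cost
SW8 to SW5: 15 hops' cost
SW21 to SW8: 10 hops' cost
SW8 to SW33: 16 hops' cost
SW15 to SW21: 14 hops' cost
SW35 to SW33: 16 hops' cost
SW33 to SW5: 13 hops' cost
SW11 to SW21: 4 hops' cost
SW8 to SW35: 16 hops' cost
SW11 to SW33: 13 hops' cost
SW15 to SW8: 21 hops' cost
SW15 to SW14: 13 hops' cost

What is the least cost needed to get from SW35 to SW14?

Running Dijkstra from SW35:
SW35: 0
SW8: 16  (via SW35)
SW33: 16  (via SW35)
SW21: 18  (via SW35)
SW11: 22  (via SW21)
SW32: 27  (via SW11)
SW5: 29  (via SW33)
SW15: 32  (via SW21)
SW14: 45  (via SW15)
Shortest route: SW35 → SW21 → SW15 → SW14 = 45 hops' cost.

45 hops' cost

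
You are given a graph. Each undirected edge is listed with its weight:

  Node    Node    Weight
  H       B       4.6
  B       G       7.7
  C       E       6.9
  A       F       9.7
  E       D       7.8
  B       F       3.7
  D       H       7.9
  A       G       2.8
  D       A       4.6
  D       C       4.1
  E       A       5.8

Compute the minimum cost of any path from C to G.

11.5

Shortest distances from C:
C: 0
D: 4.1  (via C)
E: 6.9  (via C)
A: 8.7  (via D)
G: 11.5  (via A)
Shortest route: C–D–A–G = 11.5.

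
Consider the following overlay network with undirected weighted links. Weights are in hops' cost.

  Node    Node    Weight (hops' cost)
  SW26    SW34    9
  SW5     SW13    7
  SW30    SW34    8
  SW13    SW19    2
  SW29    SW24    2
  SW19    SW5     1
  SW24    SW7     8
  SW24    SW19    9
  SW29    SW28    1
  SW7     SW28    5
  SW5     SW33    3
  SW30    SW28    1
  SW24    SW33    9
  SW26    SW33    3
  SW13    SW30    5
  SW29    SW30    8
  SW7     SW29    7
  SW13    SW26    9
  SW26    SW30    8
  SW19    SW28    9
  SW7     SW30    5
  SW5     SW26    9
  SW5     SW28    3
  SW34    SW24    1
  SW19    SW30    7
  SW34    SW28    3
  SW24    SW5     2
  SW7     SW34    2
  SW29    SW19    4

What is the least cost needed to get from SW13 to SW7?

Shortest distances from SW13:
SW13: 0
SW19: 2  (via SW13)
SW5: 3  (via SW19)
SW30: 5  (via SW13)
SW24: 5  (via SW5)
SW33: 6  (via SW5)
SW29: 6  (via SW19)
SW34: 6  (via SW24)
SW28: 6  (via SW5)
SW7: 8  (via SW34)
Shortest route: SW13–SW19–SW5–SW24–SW34–SW7 = 8 hops' cost.

8 hops' cost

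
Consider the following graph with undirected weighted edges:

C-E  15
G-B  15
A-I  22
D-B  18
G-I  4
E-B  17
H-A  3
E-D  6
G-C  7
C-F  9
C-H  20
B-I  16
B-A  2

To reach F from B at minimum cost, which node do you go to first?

G

Compare a few routes:
B - E - C - F: 17+15+9 = 41
B - G - C - F: 15+7+9 = 31
B - I - G - C - F: 16+4+7+9 = 36
B - A - H - C - F: 2+3+20+9 = 34
Cheapest is B - G - C - F at 31.
So from B the first move is to G.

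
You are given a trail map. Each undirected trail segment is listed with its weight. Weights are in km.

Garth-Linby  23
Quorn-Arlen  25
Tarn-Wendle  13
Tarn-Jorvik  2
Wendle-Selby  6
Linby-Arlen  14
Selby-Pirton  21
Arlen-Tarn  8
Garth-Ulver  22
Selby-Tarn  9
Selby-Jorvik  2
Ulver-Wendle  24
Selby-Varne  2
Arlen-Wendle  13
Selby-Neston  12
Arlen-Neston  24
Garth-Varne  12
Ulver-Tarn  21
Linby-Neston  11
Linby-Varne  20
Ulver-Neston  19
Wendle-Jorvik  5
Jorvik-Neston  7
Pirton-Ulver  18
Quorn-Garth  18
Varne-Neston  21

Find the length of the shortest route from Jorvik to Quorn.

34 km

Candidate routes:
Jorvik–Selby–Varne–Garth–Quorn: 2+2+12+18 = 34
Jorvik–Tarn–Arlen–Quorn: 2+8+25 = 35
Jorvik–Tarn–Selby–Varne–Garth–Quorn: 2+9+2+12+18 = 43
The minimum is 34 km via Jorvik–Selby–Varne–Garth–Quorn.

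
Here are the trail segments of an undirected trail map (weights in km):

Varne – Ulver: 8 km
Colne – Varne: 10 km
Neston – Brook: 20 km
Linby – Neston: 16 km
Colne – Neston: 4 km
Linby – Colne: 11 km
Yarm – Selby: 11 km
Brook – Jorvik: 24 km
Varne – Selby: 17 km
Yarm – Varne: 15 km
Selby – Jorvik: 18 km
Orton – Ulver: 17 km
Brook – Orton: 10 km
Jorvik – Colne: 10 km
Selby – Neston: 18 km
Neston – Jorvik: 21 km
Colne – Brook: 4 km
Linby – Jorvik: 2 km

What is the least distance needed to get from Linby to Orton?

Candidate routes:
Linby → Colne → Brook → Orton: 11+4+10 = 25
Linby → Jorvik → Brook → Orton: 2+24+10 = 36
Linby → Neston → Colne → Brook → Orton: 16+4+4+10 = 34
Linby → Jorvik → Colne → Brook → Orton: 2+10+4+10 = 26
The minimum is 25 km via Linby → Colne → Brook → Orton.

25 km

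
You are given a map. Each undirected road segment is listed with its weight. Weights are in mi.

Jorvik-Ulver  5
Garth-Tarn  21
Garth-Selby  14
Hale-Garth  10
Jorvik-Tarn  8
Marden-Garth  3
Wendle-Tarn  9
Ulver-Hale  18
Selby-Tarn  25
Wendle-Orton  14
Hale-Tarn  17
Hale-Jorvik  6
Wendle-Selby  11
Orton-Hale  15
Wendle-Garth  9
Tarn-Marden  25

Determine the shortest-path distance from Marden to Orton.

Running Dijkstra from Marden:
Marden: 0
Garth: 3  (via Marden)
Wendle: 12  (via Garth)
Hale: 13  (via Garth)
Selby: 17  (via Garth)
Jorvik: 19  (via Hale)
Tarn: 21  (via Wendle)
Ulver: 24  (via Jorvik)
Orton: 26  (via Wendle)
Shortest route: Marden–Garth–Wendle–Orton = 26 mi.

26 mi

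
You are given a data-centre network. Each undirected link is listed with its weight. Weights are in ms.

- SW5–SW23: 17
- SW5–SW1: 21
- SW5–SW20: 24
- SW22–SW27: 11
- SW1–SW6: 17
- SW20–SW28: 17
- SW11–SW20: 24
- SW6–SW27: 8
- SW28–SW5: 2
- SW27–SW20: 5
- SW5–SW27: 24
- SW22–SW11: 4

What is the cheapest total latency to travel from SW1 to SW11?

40 ms

Settle nodes by increasing distance from SW1:
SW1: 0
SW6: 17  (via SW1)
SW5: 21  (via SW1)
SW28: 23  (via SW5)
SW27: 25  (via SW6)
SW20: 30  (via SW27)
SW22: 36  (via SW27)
SW23: 38  (via SW5)
SW11: 40  (via SW22)
Shortest route: SW1 → SW6 → SW27 → SW22 → SW11 = 40 ms.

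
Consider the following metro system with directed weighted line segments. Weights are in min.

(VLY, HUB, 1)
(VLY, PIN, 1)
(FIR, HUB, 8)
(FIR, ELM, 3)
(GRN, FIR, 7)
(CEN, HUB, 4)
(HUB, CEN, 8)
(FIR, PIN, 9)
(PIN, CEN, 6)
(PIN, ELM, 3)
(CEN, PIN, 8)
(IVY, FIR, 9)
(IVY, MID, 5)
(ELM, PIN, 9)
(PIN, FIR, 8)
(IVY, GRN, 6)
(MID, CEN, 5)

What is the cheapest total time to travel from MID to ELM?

Shortest distances from MID:
MID: 0
CEN: 5  (via MID)
HUB: 9  (via CEN)
PIN: 13  (via CEN)
ELM: 16  (via PIN)
Shortest route: MID–CEN–PIN–ELM = 16 min.

16 min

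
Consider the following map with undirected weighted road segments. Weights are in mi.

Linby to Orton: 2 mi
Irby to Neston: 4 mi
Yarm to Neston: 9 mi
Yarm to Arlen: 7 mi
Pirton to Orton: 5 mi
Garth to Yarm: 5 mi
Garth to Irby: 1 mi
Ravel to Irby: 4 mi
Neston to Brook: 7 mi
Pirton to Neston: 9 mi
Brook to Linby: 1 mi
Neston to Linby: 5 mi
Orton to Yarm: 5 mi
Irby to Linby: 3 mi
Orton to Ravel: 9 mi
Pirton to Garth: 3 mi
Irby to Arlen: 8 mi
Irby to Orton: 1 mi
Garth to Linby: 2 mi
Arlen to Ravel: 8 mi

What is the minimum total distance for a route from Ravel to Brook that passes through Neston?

Shortest Ravel→Neston: Ravel–Irby–Neston = 8
Shortest Neston→Brook: Neston–Linby–Brook = 6
Total via Neston: 8 + 6 = 14 mi.

14 mi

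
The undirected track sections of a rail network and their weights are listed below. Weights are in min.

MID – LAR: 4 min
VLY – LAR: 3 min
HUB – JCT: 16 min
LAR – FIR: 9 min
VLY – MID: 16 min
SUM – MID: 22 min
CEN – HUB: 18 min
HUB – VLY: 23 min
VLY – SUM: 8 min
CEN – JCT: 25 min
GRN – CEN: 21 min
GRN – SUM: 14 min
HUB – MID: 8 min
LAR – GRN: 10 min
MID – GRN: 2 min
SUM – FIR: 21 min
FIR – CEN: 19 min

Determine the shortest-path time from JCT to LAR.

28 min

Shortest distances from JCT:
JCT: 0
HUB: 16  (via JCT)
MID: 24  (via HUB)
CEN: 25  (via JCT)
GRN: 26  (via MID)
LAR: 28  (via MID)
Shortest route: JCT → HUB → MID → LAR = 28 min.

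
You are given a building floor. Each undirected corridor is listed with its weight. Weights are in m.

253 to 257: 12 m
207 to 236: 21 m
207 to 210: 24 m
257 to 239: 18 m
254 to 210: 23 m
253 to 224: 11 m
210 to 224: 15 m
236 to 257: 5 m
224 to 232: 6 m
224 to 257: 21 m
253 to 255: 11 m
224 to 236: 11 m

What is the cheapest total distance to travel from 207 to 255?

49 m

Compare a few routes:
207–236–224–253–255: 21+11+11+11 = 54
207–236–257–253–255: 21+5+12+11 = 49
The minimum is 49 m via 207–236–257–253–255.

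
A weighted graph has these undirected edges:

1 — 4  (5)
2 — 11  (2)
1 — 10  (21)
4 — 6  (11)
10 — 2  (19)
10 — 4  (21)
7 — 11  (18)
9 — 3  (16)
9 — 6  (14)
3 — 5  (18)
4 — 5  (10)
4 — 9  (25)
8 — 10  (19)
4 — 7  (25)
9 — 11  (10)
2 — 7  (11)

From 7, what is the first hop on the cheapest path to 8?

Enumerating some paths:
7–4–1–10–8: 25+5+21+19 = 70
7–2–10–8: 11+19+19 = 49
7–11–2–10–8: 18+2+19+19 = 58
7–4–10–8: 25+21+19 = 65
Cheapest is 7–2–10–8 at 49.
So from 7 the first move is to 2.

2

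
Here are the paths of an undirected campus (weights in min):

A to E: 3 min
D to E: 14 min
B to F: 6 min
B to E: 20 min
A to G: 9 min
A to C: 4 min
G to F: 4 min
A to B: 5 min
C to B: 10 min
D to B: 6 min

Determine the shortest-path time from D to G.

Settle nodes by increasing distance from D:
D: 0
B: 6  (via D)
A: 11  (via B)
F: 12  (via B)
E: 14  (via D)
C: 15  (via A)
G: 16  (via F)
Shortest route: D–B–F–G = 16 min.

16 min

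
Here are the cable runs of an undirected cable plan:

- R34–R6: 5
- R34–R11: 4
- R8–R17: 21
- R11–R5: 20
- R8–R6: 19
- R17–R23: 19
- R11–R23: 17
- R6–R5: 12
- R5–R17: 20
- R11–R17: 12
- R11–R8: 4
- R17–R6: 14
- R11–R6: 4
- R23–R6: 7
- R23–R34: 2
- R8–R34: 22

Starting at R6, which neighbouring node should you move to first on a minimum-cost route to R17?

Compare a few routes:
R6 - R11 - R17: 4+12 = 16
R6 - R34 - R11 - R17: 5+4+12 = 21
R6 - R23 - R34 - R11 - R17: 7+2+4+12 = 25
R6 - R17: 14 = 14
Cheapest is R6 - R17 at 14.
So from R6 the first move is to R17.

R17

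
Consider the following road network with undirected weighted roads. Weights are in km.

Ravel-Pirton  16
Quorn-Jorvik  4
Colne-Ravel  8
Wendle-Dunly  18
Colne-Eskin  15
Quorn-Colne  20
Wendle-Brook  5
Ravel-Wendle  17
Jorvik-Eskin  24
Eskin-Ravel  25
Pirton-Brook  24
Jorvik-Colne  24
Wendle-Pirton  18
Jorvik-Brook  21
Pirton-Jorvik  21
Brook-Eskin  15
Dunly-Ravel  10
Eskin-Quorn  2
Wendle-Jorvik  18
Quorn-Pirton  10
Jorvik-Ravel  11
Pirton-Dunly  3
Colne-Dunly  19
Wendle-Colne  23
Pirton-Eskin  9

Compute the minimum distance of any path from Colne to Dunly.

Compare a few routes:
Colne - Dunly: 19 = 19
Colne - Ravel - Pirton - Dunly: 8+16+3 = 27
Colne - Ravel - Dunly: 8+10 = 18
The minimum is 18 km via Colne - Ravel - Dunly.

18 km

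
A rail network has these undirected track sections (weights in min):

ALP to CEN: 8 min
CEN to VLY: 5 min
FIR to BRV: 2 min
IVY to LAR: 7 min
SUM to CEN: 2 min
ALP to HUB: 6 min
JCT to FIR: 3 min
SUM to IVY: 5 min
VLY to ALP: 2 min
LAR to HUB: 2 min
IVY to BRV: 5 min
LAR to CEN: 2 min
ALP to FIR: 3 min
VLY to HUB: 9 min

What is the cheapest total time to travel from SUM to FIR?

12 min

Compare a few routes:
SUM → CEN → ALP → FIR: 2+8+3 = 13
SUM → CEN → LAR → HUB → ALP → FIR: 2+2+2+6+3 = 15
SUM → CEN → VLY → ALP → FIR: 2+5+2+3 = 12
Cheapest is SUM → CEN → VLY → ALP → FIR at 12 min.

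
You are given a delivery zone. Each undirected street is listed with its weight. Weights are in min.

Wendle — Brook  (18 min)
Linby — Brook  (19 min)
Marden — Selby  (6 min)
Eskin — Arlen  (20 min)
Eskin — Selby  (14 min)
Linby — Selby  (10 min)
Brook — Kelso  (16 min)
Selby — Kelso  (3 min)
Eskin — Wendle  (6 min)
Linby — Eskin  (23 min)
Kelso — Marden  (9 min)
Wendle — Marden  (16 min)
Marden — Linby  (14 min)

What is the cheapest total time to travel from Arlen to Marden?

40 min

Shortest distances from Arlen:
Arlen: 0
Eskin: 20  (via Arlen)
Wendle: 26  (via Eskin)
Selby: 34  (via Eskin)
Kelso: 37  (via Selby)
Marden: 40  (via Selby)
Shortest route: Arlen–Eskin–Selby–Marden = 40 min.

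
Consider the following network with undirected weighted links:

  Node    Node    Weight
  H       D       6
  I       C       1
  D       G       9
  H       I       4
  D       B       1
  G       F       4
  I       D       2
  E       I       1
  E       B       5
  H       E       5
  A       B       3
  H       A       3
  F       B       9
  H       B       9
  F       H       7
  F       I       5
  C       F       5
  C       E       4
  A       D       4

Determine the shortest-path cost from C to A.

Shortest distances from C:
C: 0
I: 1  (via C)
E: 2  (via I)
D: 3  (via I)
B: 4  (via D)
F: 5  (via C)
H: 5  (via I)
A: 7  (via D)
Shortest route: C → I → D → A = 7.

7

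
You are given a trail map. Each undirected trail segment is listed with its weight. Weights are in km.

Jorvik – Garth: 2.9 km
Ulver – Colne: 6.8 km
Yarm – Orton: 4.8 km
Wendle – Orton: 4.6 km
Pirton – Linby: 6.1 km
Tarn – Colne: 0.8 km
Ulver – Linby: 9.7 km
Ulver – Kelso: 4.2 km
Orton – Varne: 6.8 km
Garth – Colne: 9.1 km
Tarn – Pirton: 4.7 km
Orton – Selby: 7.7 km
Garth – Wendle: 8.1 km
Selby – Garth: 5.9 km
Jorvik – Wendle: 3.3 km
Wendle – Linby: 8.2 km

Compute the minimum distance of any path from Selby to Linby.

20.3 km

Enumerating some paths:
Selby–Orton–Wendle–Linby: 7.7+4.6+8.2 = 20.5
Selby–Garth–Wendle–Linby: 5.9+8.1+8.2 = 22.2
Selby–Garth–Jorvik–Wendle–Linby: 5.9+2.9+3.3+8.2 = 20.3
Selby–Garth–Colne–Tarn–Pirton–Linby: 5.9+9.1+0.8+4.7+6.1 = 26.6
Cheapest is Selby–Garth–Jorvik–Wendle–Linby at 20.3 km.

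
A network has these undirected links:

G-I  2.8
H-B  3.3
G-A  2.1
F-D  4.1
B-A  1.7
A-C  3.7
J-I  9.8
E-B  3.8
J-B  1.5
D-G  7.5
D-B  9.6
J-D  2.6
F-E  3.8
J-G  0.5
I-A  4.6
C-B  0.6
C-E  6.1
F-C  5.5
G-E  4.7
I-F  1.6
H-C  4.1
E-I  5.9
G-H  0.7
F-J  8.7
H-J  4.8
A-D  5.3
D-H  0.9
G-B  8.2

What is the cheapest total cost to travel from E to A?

Settle nodes by increasing distance from E:
E: 0
B: 3.8  (via E)
F: 3.8  (via E)
C: 4.4  (via B)
G: 4.7  (via E)
J: 5.2  (via G)
H: 5.4  (via G)
I: 5.4  (via F)
A: 5.5  (via B)
Shortest route: E → B → A = 5.5.

5.5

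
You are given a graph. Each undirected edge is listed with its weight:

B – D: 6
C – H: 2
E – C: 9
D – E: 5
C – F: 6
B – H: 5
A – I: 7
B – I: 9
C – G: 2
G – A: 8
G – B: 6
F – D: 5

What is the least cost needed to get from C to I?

Running Dijkstra from C:
C: 0
G: 2  (via C)
H: 2  (via C)
F: 6  (via C)
B: 7  (via H)
E: 9  (via C)
A: 10  (via G)
D: 11  (via F)
I: 16  (via B)
Shortest route: C → H → B → I = 16.

16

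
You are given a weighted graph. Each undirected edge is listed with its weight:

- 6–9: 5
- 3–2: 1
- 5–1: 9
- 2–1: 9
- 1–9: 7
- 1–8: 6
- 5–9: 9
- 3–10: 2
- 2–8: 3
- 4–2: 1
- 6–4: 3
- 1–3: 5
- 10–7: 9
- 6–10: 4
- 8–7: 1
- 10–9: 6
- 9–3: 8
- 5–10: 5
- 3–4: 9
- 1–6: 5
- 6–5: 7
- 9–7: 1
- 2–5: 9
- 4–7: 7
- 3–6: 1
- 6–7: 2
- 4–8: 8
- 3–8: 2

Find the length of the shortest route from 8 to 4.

4

Enumerating some paths:
8 - 2 - 4: 3+1 = 4
8 - 3 - 6 - 4: 2+1+3 = 6
8 - 7 - 6 - 4: 1+2+3 = 6
8 - 7 - 6 - 3 - 2 - 4: 1+2+1+1+1 = 6
The minimum is 4 via 8 - 2 - 4.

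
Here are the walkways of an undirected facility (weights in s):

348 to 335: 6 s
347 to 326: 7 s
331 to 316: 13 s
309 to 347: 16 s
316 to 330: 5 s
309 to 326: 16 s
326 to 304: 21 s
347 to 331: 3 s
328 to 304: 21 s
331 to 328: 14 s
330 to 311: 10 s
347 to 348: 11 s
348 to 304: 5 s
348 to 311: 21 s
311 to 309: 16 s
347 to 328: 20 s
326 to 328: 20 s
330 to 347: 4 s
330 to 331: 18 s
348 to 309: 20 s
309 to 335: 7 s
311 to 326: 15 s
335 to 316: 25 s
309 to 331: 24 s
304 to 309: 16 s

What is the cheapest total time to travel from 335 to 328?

32 s

Settle nodes by increasing distance from 335:
335: 0
348: 6  (via 335)
309: 7  (via 335)
304: 11  (via 348)
347: 17  (via 348)
331: 20  (via 347)
330: 21  (via 347)
311: 23  (via 309)
326: 23  (via 309)
316: 25  (via 335)
328: 32  (via 304)
Shortest route: 335–348–304–328 = 32 s.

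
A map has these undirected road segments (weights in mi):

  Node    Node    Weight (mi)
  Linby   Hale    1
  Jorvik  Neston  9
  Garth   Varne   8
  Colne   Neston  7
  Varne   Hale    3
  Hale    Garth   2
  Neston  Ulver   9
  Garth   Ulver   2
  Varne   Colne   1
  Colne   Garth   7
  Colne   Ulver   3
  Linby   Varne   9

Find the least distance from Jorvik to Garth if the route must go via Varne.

Shortest Jorvik→Varne: Jorvik–Neston–Colne–Varne = 17
Best Varne to Garth: Varne–Hale–Garth costing 5
Total via Varne: 17 + 5 = 22 mi.

22 mi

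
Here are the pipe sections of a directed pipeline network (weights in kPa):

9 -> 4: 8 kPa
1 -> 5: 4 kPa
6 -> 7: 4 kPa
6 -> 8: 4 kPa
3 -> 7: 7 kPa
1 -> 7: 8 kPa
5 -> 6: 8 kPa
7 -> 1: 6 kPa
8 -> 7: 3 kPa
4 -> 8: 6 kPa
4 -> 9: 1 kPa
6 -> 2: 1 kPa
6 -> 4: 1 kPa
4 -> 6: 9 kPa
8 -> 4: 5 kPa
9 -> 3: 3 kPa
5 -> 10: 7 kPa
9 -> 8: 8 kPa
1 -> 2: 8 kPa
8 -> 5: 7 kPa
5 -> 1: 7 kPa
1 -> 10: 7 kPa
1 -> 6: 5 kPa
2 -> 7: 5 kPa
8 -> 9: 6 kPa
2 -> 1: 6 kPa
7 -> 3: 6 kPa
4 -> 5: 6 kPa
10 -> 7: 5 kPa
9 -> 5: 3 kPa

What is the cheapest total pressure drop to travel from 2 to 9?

13 kPa

Candidate routes:
2–1–6–4–9: 6+5+1+1 = 13
2–7–1–6–4–9: 5+6+5+1+1 = 18
Cheapest is 2–1–6–4–9 at 13 kPa.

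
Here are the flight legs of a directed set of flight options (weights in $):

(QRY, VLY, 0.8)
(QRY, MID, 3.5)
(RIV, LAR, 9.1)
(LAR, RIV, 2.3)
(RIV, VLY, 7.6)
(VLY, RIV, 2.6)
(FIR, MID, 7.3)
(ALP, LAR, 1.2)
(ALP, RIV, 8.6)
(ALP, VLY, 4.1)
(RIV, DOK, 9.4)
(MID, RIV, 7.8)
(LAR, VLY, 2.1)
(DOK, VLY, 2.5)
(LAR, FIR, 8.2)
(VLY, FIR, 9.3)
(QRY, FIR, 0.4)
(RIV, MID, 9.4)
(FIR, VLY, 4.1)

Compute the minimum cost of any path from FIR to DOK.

$16.1

Running Dijkstra from FIR:
FIR: 0
VLY: 4.1  (via FIR)
RIV: 6.7  (via VLY)
MID: 7.3  (via FIR)
LAR: 15.8  (via RIV)
DOK: 16.1  (via RIV)
Shortest route: FIR–VLY–RIV–DOK = $16.1.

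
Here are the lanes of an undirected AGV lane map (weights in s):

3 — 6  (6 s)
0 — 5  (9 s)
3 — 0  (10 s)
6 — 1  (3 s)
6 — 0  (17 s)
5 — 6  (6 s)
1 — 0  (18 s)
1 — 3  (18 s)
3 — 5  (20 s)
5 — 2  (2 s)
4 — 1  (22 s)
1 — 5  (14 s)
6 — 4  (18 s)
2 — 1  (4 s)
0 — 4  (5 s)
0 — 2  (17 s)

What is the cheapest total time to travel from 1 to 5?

6 s

Shortest distances from 1:
1: 0
6: 3  (via 1)
2: 4  (via 1)
5: 6  (via 2)
Shortest route: 1–2–5 = 6 s.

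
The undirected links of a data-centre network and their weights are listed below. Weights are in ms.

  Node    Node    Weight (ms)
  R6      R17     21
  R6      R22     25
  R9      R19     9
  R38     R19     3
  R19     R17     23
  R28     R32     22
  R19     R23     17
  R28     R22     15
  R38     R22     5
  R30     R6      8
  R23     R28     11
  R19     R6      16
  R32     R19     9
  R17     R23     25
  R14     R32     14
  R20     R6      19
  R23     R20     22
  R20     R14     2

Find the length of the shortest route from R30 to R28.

Candidate routes:
R30–R6–R19–R32–R28: 8+16+9+22 = 55
R30–R6–R22–R28: 8+25+15 = 48
R30–R6–R19–R23–R28: 8+16+17+11 = 52
R30–R6–R19–R38–R22–R28: 8+16+3+5+15 = 47
The minimum is 47 ms via R30–R6–R19–R38–R22–R28.

47 ms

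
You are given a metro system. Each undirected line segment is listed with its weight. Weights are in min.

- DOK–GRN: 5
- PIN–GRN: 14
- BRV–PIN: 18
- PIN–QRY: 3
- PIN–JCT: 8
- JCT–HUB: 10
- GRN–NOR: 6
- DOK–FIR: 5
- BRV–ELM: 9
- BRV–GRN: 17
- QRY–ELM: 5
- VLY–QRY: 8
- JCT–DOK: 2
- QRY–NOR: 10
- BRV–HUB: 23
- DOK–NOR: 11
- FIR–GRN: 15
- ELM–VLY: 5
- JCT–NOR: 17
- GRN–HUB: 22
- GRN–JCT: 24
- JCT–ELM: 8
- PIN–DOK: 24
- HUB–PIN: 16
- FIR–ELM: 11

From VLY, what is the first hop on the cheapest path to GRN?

ELM

Compare a few routes:
VLY - QRY - PIN - JCT - DOK - GRN: 8+3+8+2+5 = 26
VLY - QRY - PIN - GRN: 8+3+14 = 25
VLY - QRY - NOR - GRN: 8+10+6 = 24
VLY - ELM - JCT - DOK - GRN: 5+8+2+5 = 20
The minimum is 20 min via VLY - ELM - JCT - DOK - GRN.
So from VLY the first move is to ELM.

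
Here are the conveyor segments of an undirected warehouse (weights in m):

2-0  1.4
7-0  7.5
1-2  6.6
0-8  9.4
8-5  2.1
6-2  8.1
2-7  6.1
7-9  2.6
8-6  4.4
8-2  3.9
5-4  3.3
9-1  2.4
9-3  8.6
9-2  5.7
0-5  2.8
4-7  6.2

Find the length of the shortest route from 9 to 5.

Settle nodes by increasing distance from 9:
9: 0
1: 2.4  (via 9)
7: 2.6  (via 9)
2: 5.7  (via 9)
0: 7.1  (via 2)
3: 8.6  (via 9)
4: 8.8  (via 7)
8: 9.6  (via 2)
5: 9.9  (via 0)
Shortest route: 9 → 2 → 0 → 5 = 9.9 m.

9.9 m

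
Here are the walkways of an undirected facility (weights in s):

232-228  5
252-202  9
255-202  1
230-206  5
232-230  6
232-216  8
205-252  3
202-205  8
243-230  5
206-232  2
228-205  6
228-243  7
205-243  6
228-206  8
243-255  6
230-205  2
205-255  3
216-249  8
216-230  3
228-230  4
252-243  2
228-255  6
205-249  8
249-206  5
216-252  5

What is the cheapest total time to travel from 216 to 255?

8 s

Settle nodes by increasing distance from 216:
216: 0
230: 3  (via 216)
205: 5  (via 230)
252: 5  (via 216)
243: 7  (via 252)
228: 7  (via 230)
232: 8  (via 216)
255: 8  (via 205)
Shortest route: 216 → 230 → 205 → 255 = 8 s.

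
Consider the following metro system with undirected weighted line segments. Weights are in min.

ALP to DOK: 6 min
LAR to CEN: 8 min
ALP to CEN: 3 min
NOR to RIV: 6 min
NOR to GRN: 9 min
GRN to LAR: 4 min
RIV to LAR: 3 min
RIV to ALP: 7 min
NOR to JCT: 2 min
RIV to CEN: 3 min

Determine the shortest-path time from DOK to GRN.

19 min

Candidate routes:
DOK–ALP–CEN–RIV–LAR–GRN: 6+3+3+3+4 = 19
DOK–ALP–RIV–LAR–GRN: 6+7+3+4 = 20
Cheapest is DOK–ALP–CEN–RIV–LAR–GRN at 19 min.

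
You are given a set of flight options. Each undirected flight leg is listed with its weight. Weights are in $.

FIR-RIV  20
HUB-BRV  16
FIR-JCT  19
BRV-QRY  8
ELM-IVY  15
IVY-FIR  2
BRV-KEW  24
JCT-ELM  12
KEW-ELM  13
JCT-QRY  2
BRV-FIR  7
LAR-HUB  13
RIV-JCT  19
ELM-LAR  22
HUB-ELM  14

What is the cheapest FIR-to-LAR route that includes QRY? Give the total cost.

$51

Shortest FIR→QRY: FIR–BRV–QRY = 15
Shortest QRY→LAR: QRY–JCT–ELM–LAR = 36
Total via QRY: 15 + 36 = $51.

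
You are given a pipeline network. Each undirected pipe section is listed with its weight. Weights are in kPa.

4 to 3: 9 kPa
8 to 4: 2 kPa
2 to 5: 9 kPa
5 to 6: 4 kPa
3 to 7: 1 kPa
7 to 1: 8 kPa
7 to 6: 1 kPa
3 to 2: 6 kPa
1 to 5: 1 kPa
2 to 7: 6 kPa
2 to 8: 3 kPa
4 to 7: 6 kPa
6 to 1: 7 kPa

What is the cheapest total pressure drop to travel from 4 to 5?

11 kPa

Shortest distances from 4:
4: 0
8: 2  (via 4)
2: 5  (via 8)
7: 6  (via 4)
3: 7  (via 7)
6: 7  (via 7)
5: 11  (via 6)
Shortest route: 4 → 7 → 6 → 5 = 11 kPa.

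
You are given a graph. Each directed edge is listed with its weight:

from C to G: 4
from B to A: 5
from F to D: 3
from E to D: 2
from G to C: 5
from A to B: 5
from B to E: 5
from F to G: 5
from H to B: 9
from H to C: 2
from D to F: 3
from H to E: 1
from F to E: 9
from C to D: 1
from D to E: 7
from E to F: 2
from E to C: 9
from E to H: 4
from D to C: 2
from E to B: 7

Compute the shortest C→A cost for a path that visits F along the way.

25

Shortest C→F: C–D–F = 4
Best F to A: F–E–B–A costing 21
Total via F: 4 + 21 = 25.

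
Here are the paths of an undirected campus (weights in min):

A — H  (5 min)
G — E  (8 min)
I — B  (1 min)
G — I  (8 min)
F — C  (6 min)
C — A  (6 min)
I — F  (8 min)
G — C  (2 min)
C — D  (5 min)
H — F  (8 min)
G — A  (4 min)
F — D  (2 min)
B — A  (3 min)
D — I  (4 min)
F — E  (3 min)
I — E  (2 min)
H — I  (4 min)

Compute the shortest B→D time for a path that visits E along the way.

Shortest B→E: B → I → E = 3
Best E to D: E → F → D costing 5
Total via E: 3 + 5 = 8 min.

8 min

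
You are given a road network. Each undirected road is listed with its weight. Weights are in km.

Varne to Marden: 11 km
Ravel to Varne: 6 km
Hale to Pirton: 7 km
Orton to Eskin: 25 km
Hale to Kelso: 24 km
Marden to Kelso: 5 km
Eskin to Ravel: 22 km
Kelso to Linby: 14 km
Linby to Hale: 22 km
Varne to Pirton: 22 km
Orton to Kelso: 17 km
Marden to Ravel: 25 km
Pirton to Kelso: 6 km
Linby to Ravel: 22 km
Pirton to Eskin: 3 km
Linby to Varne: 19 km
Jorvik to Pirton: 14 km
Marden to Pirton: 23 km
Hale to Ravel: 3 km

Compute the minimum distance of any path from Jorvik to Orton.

37 km

Shortest distances from Jorvik:
Jorvik: 0
Pirton: 14  (via Jorvik)
Eskin: 17  (via Pirton)
Kelso: 20  (via Pirton)
Hale: 21  (via Pirton)
Ravel: 24  (via Hale)
Marden: 25  (via Kelso)
Varne: 30  (via Ravel)
Linby: 34  (via Kelso)
Orton: 37  (via Kelso)
Shortest route: Jorvik–Pirton–Kelso–Orton = 37 km.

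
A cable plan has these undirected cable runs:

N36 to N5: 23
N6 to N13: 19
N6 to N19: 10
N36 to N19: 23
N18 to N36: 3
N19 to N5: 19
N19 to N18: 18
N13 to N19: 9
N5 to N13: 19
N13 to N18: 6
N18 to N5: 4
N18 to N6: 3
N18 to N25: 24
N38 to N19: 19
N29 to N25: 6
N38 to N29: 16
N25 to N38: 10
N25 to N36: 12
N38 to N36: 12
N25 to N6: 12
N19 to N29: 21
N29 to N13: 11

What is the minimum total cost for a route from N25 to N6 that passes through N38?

Best N25 to N38: N25 → N38 costing 10
Best N38 to N6: N38 → N36 → N18 → N6 costing 18
Total via N38: 10 + 18 = 28.

28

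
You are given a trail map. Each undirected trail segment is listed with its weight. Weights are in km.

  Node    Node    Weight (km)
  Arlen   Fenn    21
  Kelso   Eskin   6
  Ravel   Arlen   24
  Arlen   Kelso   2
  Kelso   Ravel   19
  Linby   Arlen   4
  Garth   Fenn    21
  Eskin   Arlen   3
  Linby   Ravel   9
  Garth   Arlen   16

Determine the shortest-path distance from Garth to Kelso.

18 km

Candidate routes:
Garth → Arlen → Eskin → Kelso: 16+3+6 = 25
Garth → Arlen → Kelso: 16+2 = 18
Cheapest is Garth → Arlen → Kelso at 18 km.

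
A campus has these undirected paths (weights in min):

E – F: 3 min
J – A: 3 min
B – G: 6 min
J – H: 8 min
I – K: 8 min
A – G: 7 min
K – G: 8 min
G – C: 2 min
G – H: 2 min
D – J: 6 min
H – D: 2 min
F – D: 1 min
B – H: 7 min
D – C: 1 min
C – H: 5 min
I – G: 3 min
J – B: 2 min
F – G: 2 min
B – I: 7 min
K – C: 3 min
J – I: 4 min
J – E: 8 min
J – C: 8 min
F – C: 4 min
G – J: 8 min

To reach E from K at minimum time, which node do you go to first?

C

Compare a few routes:
K - C - F - E: 3+4+3 = 10
K - C - D - F - E: 3+1+1+3 = 8
K - C - G - F - E: 3+2+2+3 = 10
K - G - F - E: 8+2+3 = 13
The minimum is 8 min via K - C - D - F - E.
So from K the first move is to C.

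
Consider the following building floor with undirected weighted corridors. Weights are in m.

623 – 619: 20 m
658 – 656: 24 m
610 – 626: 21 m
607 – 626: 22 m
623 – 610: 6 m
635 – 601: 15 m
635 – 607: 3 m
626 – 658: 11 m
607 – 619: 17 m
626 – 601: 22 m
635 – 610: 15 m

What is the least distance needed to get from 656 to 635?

Running Dijkstra from 656:
656: 0
658: 24  (via 656)
626: 35  (via 658)
610: 56  (via 626)
607: 57  (via 626)
601: 57  (via 626)
635: 60  (via 607)
Shortest route: 656–658–626–607–635 = 60 m.

60 m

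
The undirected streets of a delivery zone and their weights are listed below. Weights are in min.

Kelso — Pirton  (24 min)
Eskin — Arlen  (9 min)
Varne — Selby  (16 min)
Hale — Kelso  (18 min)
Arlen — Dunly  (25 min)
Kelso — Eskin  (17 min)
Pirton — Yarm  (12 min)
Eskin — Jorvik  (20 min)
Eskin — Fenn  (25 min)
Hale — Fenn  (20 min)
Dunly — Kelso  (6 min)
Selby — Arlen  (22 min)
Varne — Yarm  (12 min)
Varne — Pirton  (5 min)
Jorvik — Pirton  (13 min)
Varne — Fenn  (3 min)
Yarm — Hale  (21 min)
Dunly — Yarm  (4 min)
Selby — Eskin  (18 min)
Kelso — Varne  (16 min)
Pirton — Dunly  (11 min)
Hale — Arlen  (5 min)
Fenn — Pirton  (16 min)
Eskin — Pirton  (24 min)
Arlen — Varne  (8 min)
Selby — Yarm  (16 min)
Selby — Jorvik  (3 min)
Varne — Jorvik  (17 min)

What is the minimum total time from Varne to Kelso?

16 min

Running Dijkstra from Varne:
Varne: 0
Fenn: 3  (via Varne)
Pirton: 5  (via Varne)
Arlen: 8  (via Varne)
Yarm: 12  (via Varne)
Hale: 13  (via Arlen)
Kelso: 16  (via Varne)
Shortest route: Varne–Kelso = 16 min.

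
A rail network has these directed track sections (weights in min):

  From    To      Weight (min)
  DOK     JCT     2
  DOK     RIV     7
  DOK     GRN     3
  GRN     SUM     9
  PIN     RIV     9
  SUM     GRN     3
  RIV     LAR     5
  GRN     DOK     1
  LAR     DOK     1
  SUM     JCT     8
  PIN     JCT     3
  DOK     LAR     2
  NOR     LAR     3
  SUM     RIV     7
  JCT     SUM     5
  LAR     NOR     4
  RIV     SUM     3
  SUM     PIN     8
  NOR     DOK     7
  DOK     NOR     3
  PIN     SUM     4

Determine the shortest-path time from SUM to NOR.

7 min

Shortest distances from SUM:
SUM: 0
GRN: 3  (via SUM)
DOK: 4  (via GRN)
JCT: 6  (via DOK)
LAR: 6  (via DOK)
RIV: 7  (via SUM)
NOR: 7  (via DOK)
Shortest route: SUM → GRN → DOK → NOR = 7 min.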